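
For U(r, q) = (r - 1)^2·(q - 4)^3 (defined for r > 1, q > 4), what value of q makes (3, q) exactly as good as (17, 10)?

U(17, 10) = 55296.
Set U(3, q) = 55296 and solve.
With r = 3: (3 − 1)^2 = 4, so (q − 4)^3 = 55296/4 = 13824.
Taking the cube root (with q > 4): q − 4 = 24, so q = 28.
Check: U(3, 28) = 55296.

q = 28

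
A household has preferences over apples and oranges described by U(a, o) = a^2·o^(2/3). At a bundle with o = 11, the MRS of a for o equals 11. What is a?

MU_a = 2·a·o^(2/3) and MU_o = 2/3·a^2·o^(-1/3).
MRS = MU_a/MU_o = (3)·o/a.
Substitute o = 11: MRS = 33/a. Setting 33/a = 11 gives a = 33/11 = 3.

a = 3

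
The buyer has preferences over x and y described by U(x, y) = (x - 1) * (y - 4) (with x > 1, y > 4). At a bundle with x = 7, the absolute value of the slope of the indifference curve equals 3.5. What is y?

MU_x = (y−4), MU_y = (x−1).
MRS = (y−4)/(x−1).
Substitute x = 7: MRS = (y − 4)/6. Setting this equal to 3.5 gives y − 4 = 3.5·6 = 21, so y = 25.

y = 25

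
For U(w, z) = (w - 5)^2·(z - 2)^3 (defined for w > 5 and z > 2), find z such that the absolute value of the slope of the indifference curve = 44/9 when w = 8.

MU_w = 2·(w−5)·(z−2)^3, MU_z = 3·(w−5)^2·(z−2)^2.
MRS = (2/3)·(z−2)/(w−5).
Substitute w = 8: MRS = (z − 2)/4.5. Setting this equal to 44/9 gives z − 2 = (44/9)·4.5 = 22, so z = 24.

z = 24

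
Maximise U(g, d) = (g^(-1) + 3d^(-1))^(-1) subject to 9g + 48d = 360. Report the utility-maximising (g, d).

For CES with ρ = -1, MRS = (1/3)·(d/g)^2.
Tangency: set MRS = p_g/p_d = 9/48 = 3/16.
So (d/g)^2 = 9/16; taking the square root, d/g = 0.75, i.e. d = 0.75·g.
Substitute into the budget 9·g + 48·d = 360: 45·g = 360, so g* = 8 and d* = 0.75·8 = 6.

g* = 8, d* = 6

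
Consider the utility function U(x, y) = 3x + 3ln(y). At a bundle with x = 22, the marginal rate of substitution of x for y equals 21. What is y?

y = 21

MU_x = 3, MU_y = 3/y.
MRS = 3 ÷ (3/y).
MRS depends only on y: y = 21 ⇒ y = 21.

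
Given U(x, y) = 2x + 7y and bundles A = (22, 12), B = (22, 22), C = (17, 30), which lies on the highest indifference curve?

Evaluate utility at each bundle:
U(A) = 128.
U(B) = 198.
U(C) = 244.
Highest utility is C, so C ≻ B ≻ A.

Bundle C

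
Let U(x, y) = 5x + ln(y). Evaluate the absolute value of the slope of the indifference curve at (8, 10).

MRS = 50

MU_x = 5, MU_y = 1/y.
MRS = 5 ÷ (1/y).
At (8, 10): MRS = 50.
So at (8, 10) the consumer would give up 50 units of y for one more unit of x.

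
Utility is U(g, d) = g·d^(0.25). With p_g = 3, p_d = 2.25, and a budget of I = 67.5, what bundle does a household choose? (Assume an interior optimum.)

MU_g = d^(0.25) and MU_d = 0.25·g·d^(-0.75).
MRS = MU_g/MU_d = (4)·d/g.
Tangency: set MRS = p_g/p_d = 3/2.25 = 4/3.
So (4)·d/g = 4/3, i.e. d = (1/3)·g.
Substitute into the budget 3·g + 2.25·d = 67.5: 3.75·g = 67.5, so g* = 18.
Then d* = (1/3)·18 = 6.

g* = 18, d* = 6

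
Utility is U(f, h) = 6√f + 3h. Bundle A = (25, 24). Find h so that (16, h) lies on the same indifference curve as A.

U(25, 24) = 102.
Set U(16, h) = 102 and solve.
With f = 16: √16 = 4, so 3h = 102 − 6·4 = 78 and h = 26.
Check: U(16, 26) = 102.

h = 26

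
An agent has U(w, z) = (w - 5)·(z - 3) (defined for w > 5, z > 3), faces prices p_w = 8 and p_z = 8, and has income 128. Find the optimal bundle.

MU_w = (z−3), MU_z = (w−5).
MRS = (z−3)/(w−5).
Tangency: set MRS = p_w/p_z = 8/8 = 1.
So (z − 3)/(w − 5) = 1, i.e. (z − 3) = (w − 5).
Rewrite the budget in excess-of-subsistence terms: 8·(w − 5) + 8·(z − 3) = 128 − 8·5 − 8·3 = 64.
Substituting, 16·(w − 5) = 64, so w − 5 = 4 and w* = 9.
Then z − 3 = 4, so z* = 7.

w* = 9, z* = 7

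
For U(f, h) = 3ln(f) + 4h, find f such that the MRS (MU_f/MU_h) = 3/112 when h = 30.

f = 28

MU_f = 3/f, MU_h = 4.
MRS = 3/f ÷ 4.
MRS depends only on f: 0.75/f = 3/112 ⇒ f = 0.75/(3/112) = 28.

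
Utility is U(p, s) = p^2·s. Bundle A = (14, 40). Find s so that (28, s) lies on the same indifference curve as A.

U(14, 40) = 7840.
Set U(28, s) = 7840 and solve.
With p = 28: 28^2 = 784, so s = 7840/784 = 10.
Check: U(28, 10) = 7840.

s = 10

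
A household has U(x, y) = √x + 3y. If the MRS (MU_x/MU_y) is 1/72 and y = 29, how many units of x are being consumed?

x = 144

MU_x = 1/(2√x), MU_y = 3.
MRS = 1/(2√x) ÷ 3.
MRS depends only on x: (1/6)/√x = 1/72 ⇒ √x = (1/6)/(1/72) = 12 ⇒ x = 144.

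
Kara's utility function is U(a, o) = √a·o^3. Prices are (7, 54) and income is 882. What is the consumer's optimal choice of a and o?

a* = 18, o* = 14

MU_a = 0.5·a^(-0.5)·o^3 and MU_o = 3·√a·o^2.
MRS = MU_a/MU_o = (1/6)·o/a.
Tangency: set MRS = p_a/p_o = 7/54.
So (1/6)·o/a = 7/54, i.e. o = (7/9)·a.
Substitute into the budget 7·a + 54·o = 882: 49·a = 882, so a* = 18.
Then o* = (7/9)·18 = 14.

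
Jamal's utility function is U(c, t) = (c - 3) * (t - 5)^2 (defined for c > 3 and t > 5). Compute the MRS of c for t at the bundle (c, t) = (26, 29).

MRS = 12/23

MU_c = (t−5)^2, MU_t = 2·(c−3)·(t−5).
MRS = (1/2)·(t−5)/(c−3).
At (26, 29): MRS = 12/23.
So at (26, 29) the consumer would give up 12/23 units of t for one more unit of c.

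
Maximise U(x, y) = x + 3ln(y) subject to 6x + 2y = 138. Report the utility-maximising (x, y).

MU_x = 1, MU_y = 3/y.
MRS = 1 ÷ (3/y).
Tangency: set MRS = p_x/p_y = 6/2 = 3.
MRS depends only on y: (1/3)·y = 3 ⇒ y* = 3/(1/3) = 9.
From the budget, 6·x = 138 − 2·9 = 120, so x* = 20.

x* = 20, y* = 9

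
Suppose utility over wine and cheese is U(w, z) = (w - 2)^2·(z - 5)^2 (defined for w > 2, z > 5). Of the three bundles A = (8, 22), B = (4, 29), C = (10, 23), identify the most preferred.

Bundle C

Evaluate utility at each bundle:
U(A) = 10404.
U(B) = 2304.
U(C) = 20736.
Highest utility is C, so C ≻ A ≻ B.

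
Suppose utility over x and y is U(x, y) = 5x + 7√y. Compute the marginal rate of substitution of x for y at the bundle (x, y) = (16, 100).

MRS = 100/7

MU_x = 5, MU_y = 7/(2√y).
MRS = 5 ÷ (7/(2√y)).
At (16, 100): MRS = 100/7.
That is, one extra unit of x is worth 100/7 units of y at the margin.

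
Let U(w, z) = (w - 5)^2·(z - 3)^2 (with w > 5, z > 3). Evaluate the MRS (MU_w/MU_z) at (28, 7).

MRS = 4/23

MU_w = 2·(w−5)·(z−3)^2, MU_z = 2·(w−5)^2·(z−3).
MRS = (z−3)/(w−5).
At (28, 7): MRS = 4/23.
The indifference curve has slope −4/23 at this bundle.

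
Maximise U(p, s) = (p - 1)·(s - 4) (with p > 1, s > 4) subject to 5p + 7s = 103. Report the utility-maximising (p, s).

p* = 8, s* = 9

MU_p = (s−4), MU_s = (p−1).
MRS = (s−4)/(p−1).
Tangency: set MRS = p_p/p_s = 5/7.
So (s − 4)/(p − 1) = 5/7, i.e. (s − 4) = (5/7)·(p − 1).
Rewrite the budget in excess-of-subsistence terms: 5·(p − 1) + 7·(s − 4) = 103 − 5·1 − 7·4 = 70.
Substituting, 10·(p − 1) = 70, so p − 1 = 7 and p* = 8.
Then s − 4 = (5/7)·7 = 5, so s* = 9.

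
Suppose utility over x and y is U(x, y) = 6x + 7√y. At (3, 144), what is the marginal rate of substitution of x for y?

MRS = 144/7

MU_x = 6, MU_y = 7/(2√y).
MRS = 6 ÷ (7/(2√y)).
At (3, 144): MRS = 144/7.
That is, one extra unit of x is worth 144/7 units of y at the margin.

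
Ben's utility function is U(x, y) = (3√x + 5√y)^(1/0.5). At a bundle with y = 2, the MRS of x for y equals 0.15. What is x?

For CES with ρ = 0.5, MRS = (3/5)·√(y/x).
Setting (3/5)·√(2/x) = 0.15 gives √(2/x) = 0.25, so 2/x = 1/16 and x = 32.

x = 32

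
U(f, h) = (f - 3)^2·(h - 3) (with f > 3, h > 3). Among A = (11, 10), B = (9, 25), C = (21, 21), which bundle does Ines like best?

Evaluate utility at each bundle:
U(A) = 448.
U(B) = 792.
U(C) = 5832.
Highest utility is C, so C ≻ B ≻ A.

Bundle C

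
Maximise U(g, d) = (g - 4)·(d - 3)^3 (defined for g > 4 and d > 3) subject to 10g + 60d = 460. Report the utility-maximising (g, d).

MU_g = (d−3)^3, MU_d = 3·(g−4)·(d−3)^2.
MRS = (1/3)·(d−3)/(g−4).
Tangency: set MRS = p_g/p_d = 10/60 = 1/6.
So (1/3)·(d − 3)/(g − 4) = 1/6, i.e. (d − 3) = 0.5·(g − 4).
Rewrite the budget in excess-of-subsistence terms: 10·(g − 4) + 60·(d − 3) = 460 − 10·4 − 60·3 = 240.
Substituting, 40·(g − 4) = 240, so g − 4 = 6 and g* = 10.
Then d − 3 = 0.5·6 = 3, so d* = 6.

g* = 10, d* = 6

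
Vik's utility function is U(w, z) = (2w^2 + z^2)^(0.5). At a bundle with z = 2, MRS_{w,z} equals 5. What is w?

For CES with ρ = 2, MRS = (2/1)·(z/w)^(-1).
Setting (2/1)·(2/w)^(-1) = 5 gives (2/w)^(-1) = 2.5, so 2/w = 0.4 and w = 5.

w = 5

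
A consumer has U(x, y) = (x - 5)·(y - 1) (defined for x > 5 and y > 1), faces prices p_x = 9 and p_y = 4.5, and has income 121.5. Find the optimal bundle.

MU_x = (y−1), MU_y = (x−5).
MRS = (y−1)/(x−5).
Tangency: set MRS = p_x/p_y = 9/4.5 = 2.
So (y − 1)/(x − 5) = 2, i.e. (y − 1) = 2·(x − 5).
Rewrite the budget in excess-of-subsistence terms: 9·(x − 5) + 4.5·(y − 1) = 121.5 − 9·5 − 4.5·1 = 72.
Substituting, 18·(x − 5) = 72, so x − 5 = 4 and x* = 9.
Then y − 1 = 2·4 = 8, so y* = 9.

x* = 9, y* = 9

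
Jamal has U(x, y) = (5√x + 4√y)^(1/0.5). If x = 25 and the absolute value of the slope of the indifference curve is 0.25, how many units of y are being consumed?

For CES with ρ = 0.5, MRS = (5/4)·√(y/x).
Setting (5/4)·√(y/25) = 0.25 gives √(y/25) = 0.2, so y/25 = 1/25 and y = 1.

y = 1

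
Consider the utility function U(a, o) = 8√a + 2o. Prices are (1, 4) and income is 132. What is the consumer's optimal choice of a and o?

MU_a = 8/(2√a), MU_o = 2.
MRS = 8/(2√a) ÷ 2.
Tangency: set MRS = p_a/p_o = 1/4 = 0.25.
MRS depends only on a: 2/√a = 0.25 ⇒ √a = 2/0.25 = 8 ⇒ a* = 64.
From the budget, 4·o = 132 − 1·64 = 68, so o* = 17.

a* = 64, o* = 17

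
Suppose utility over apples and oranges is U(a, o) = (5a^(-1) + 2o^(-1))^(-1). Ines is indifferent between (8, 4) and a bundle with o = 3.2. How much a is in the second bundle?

U depends on (a, o) only through S = 5a^(-1) + 2o^(-1), so equal utility means equal S. At (8, 4): S = 1.125.
With o = 3.2: 2·3.2^(-1) = 0.625, so 5a^(-1) = 1.125 − 0.625 = 0.5, i.e. a^(-1) = 0.1.
Hence a = 1/0.1 = 10.
Check: U(10, 3.2) = 0.8889.

a = 10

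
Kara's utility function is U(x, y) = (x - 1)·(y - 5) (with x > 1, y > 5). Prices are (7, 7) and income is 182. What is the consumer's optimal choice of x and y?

MU_x = (y−5), MU_y = (x−1).
MRS = (y−5)/(x−1).
Tangency: set MRS = p_x/p_y = 7/7 = 1.
So (y − 5)/(x − 1) = 1, i.e. (y − 5) = (x − 1).
Rewrite the budget in excess-of-subsistence terms: 7·(x − 1) + 7·(y − 5) = 182 − 7·1 − 7·5 = 140.
Substituting, 14·(x − 1) = 140, so x − 1 = 10 and x* = 11.
Then y − 5 = 10, so y* = 15.

x* = 11, y* = 15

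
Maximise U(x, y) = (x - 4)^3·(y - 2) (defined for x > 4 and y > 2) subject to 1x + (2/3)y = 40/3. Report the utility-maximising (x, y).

MU_x = 3·(x−4)^2·(y−2), MU_y = (x−4)^3.
MRS = (3/1)·(y−2)/(x−4).
Tangency: set MRS = p_x/p_y = 1/(2/3) = 1.5.
So (3/1)·(y − 2)/(x − 4) = 1.5, i.e. (y − 2) = 0.5·(x − 4).
Rewrite the budget in excess-of-subsistence terms: 1·(x − 4) + (2/3)·(y − 2) = 40/3 − 1·4 − (2/3)·2 = 8.
Substituting, (4/3)·(x − 4) = 8, so x − 4 = 6 and x* = 10.
Then y − 2 = 0.5·6 = 3, so y* = 5.

x* = 10, y* = 5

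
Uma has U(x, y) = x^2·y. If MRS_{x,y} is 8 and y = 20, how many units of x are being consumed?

MU_x = 2·x·y and MU_y = x^2.
MRS = MU_x/MU_y = (2/1)·y/x.
Substitute y = 20: MRS = 40/x. Setting 40/x = 8 gives x = 40/8 = 5.

x = 5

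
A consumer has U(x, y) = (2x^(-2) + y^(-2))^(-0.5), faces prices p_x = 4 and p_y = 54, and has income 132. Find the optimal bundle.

For CES with ρ = -2, MRS = (2/1)·(y/x)^3.
Tangency: set MRS = p_x/p_y = 4/54 = 2/27.
So (y/x)^3 = 1/27; taking the cube root, y/x = 1/3, i.e. y = (1/3)·x.
Substitute into the budget 4·x + 54·y = 132: 22·x = 132, so x* = 6 and y* = (1/3)·6 = 2.

x* = 6, y* = 2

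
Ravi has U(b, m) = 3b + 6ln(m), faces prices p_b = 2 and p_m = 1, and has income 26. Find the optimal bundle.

b* = 11, m* = 4

MU_b = 3, MU_m = 6/m.
MRS = 3 ÷ (6/m).
Tangency: set MRS = p_b/p_m = 2/1 = 2.
MRS depends only on m: 0.5·m = 2 ⇒ m* = 2/0.5 = 4.
From the budget, 2·b = 26 − 1·4 = 22, so b* = 11.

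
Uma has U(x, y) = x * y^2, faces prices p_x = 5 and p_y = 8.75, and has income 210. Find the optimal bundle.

MU_x = y^2 and MU_y = 2·x·y.
MRS = MU_x/MU_y = (1/2)·y/x.
Tangency: set MRS = p_x/p_y = 5/8.75 = 4/7.
So (1/2)·y/x = 4/7, i.e. y = (8/7)·x.
Substitute into the budget 5·x + 8.75·y = 210: 15·x = 210, so x* = 14.
Then y* = (8/7)·14 = 16.

x* = 14, y* = 16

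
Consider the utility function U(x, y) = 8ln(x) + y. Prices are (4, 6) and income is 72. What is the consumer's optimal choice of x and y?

x* = 12, y* = 4

MU_x = 8/x, MU_y = 1.
MRS = 8/x ÷ 1.
Tangency: set MRS = p_x/p_y = 4/6 = 2/3.
MRS depends only on x: 8/x = 2/3 ⇒ x* = 8/(2/3) = 12.
From the budget, 6·y = 72 − 4·12 = 24, so y* = 4.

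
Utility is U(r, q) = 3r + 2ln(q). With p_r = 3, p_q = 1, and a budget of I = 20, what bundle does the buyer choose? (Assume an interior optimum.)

MU_r = 3, MU_q = 2/q.
MRS = 3 ÷ (2/q).
Tangency: set MRS = p_r/p_q = 3/1 = 3.
MRS depends only on q: 1.5·q = 3 ⇒ q* = 3/1.5 = 2.
From the budget, 3·r = 20 − 1·2 = 18, so r* = 6.

r* = 6, q* = 2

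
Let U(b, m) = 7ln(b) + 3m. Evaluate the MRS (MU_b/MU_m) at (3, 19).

MRS = 7/9

MU_b = 7/b, MU_m = 3.
MRS = 7/b ÷ 3.
At (3, 19): MRS = 7/9.
The indifference curve has slope −7/9 at this bundle.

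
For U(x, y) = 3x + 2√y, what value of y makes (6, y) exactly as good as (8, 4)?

y = 25

U(8, 4) = 28.
Set U(6, y) = 28 and solve.
With x = 6: 2√y = 28 − 3·6 = 10, so √y = 5 and y = 25.
Check: U(6, 25) = 28.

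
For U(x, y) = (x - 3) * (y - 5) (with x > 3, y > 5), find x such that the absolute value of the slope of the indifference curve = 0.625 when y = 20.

x = 27

MU_x = (y−5), MU_y = (x−3).
MRS = (y−5)/(x−3).
Substitute y = 20: MRS = 15/(x − 3). Setting this equal to 0.625 gives x − 3 = 15/0.625 = 24, so x = 27.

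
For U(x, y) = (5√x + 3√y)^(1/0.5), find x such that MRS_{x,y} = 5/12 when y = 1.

x = 16

For CES with ρ = 0.5, MRS = (5/3)·√(y/x).
Setting (5/3)·√(1/x) = 5/12 gives √(1/x) = 0.25, so 1/x = 1/16 and x = 16.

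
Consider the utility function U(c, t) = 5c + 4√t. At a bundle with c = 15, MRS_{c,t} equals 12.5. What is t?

MU_c = 5, MU_t = 4/(2√t).
MRS = 5 ÷ (4/(2√t)).
MRS depends only on t: 2.5·√t = 12.5 ⇒ √t = 12.5/2.5 = 5 ⇒ t = 25.

t = 25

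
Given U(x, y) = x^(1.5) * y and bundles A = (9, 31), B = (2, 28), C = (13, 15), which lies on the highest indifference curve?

Bundle A

Evaluate utility at each bundle:
U(A) = 837.000.
U(B) = 79.196.
U(C) = 703.082.
Highest utility is A, so A ≻ C ≻ B.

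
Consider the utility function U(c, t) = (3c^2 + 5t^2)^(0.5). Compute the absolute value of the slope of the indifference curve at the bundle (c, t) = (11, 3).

For CES with ρ = 2, MRS = (3/5)·(t/c)^(-1).
At (11, 3): MRS = 2.2.
That is, one extra unit of c is worth 2.2 units of t at the margin.

MRS = 2.2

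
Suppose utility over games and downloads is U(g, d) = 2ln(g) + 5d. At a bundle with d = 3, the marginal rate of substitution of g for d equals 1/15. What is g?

MU_g = 2/g, MU_d = 5.
MRS = 2/g ÷ 5.
MRS depends only on g: 0.4/g = 1/15 ⇒ g = 0.4/(1/15) = 6.

g = 6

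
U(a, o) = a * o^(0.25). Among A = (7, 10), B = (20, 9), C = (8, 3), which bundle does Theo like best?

Bundle B

Evaluate utility at each bundle:
U(A) = 12.448.
U(B) = 34.641.
U(C) = 10.529.
Highest utility is B, so B ≻ A ≻ C.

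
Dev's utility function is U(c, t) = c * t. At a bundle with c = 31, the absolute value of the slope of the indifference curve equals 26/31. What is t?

t = 26

MU_c = t and MU_t = c.
MRS = MU_c/MU_t = t/c.
Substitute c = 31: MRS = t/31. Setting t/31 = 26/31 gives t = (26/31)·31 = 26.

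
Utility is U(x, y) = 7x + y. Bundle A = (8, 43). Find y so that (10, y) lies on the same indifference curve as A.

y = 29

U(8, 43) = 99.
Set U(10, y) = 99 and solve.
7·10 + y = 99 ⇒ y = 29 ⇒ y = 29.
Check: U(10, 29) = 99.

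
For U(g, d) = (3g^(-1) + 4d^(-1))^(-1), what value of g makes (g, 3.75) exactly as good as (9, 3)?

U depends on (g, d) only through S = 3g^(-1) + 4d^(-1), so equal utility means equal S. At (9, 3): S = 5/3.
With d = 3.75: 4·3.75^(-1) = 16/15, so 3g^(-1) = 5/3 − 16/15 = 0.6, i.e. g^(-1) = 0.2.
Hence g = 1/0.2 = 5.
Check: U(5, 3.75) = 0.6.

g = 5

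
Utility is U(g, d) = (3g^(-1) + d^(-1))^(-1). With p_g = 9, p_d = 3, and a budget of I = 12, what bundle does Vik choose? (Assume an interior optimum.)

g* = 1, d* = 1

For CES with ρ = -1, MRS = (3/1)·(d/g)^2.
Tangency: set MRS = p_g/p_d = 9/3 = 3.
So (d/g)^2 = 1; taking the square root, d/g = 1, i.e. d = g.
Substitute into the budget 9·g + 3·d = 12: 12·g = 12, so g* = 1 and d* = 1.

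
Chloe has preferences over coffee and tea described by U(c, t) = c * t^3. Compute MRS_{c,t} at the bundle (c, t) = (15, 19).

MRS = 19/45

MU_c = t^3 and MU_t = 3·c·t^2.
MRS = MU_c/MU_t = (1/3)·t/c.
At (15, 19): MRS = 19/45.
The indifference curve has slope −19/45 at this bundle.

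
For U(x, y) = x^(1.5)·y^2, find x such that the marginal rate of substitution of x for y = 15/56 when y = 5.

MU_x = 1.5·√x·y^2 and MU_y = 2·x^(1.5)·y.
MRS = MU_x/MU_y = (0.75)·y/x.
Substitute y = 5: MRS = 3.75/x. Setting 3.75/x = 15/56 gives x = 3.75/(15/56) = 14.

x = 14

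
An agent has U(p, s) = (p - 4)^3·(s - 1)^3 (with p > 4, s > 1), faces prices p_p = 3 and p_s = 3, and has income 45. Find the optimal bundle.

p* = 9, s* = 6

MU_p = 3·(p−4)^2·(s−1)^3, MU_s = 3·(p−4)^3·(s−1)^2.
MRS = (s−1)/(p−4).
Tangency: set MRS = p_p/p_s = 3/3 = 1.
So (s − 1)/(p − 4) = 1, i.e. (s − 1) = (p − 4).
Rewrite the budget in excess-of-subsistence terms: 3·(p − 4) + 3·(s − 1) = 45 − 3·4 − 3·1 = 30.
Substituting, 6·(p − 4) = 30, so p − 4 = 5 and p* = 9.
Then s − 1 = 5, so s* = 6.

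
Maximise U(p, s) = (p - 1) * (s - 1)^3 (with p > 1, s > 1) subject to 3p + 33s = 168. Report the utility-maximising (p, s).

p* = 12, s* = 4

MU_p = (s−1)^3, MU_s = 3·(p−1)·(s−1)^2.
MRS = (1/3)·(s−1)/(p−1).
Tangency: set MRS = p_p/p_s = 3/33 = 1/11.
So (1/3)·(s − 1)/(p − 1) = 1/11, i.e. (s − 1) = (3/11)·(p − 1).
Rewrite the budget in excess-of-subsistence terms: 3·(p − 1) + 33·(s − 1) = 168 − 3·1 − 33·1 = 132.
Substituting, 12·(p − 1) = 132, so p − 1 = 11 and p* = 12.
Then s − 1 = (3/11)·11 = 3, so s* = 4.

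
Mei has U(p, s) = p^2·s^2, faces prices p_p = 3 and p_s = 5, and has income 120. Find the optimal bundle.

p* = 20, s* = 12

MU_p = 2·p·s^2 and MU_s = 2·p^2·s.
MRS = MU_p/MU_s = s/p.
Tangency: set MRS = p_p/p_s = 3/5 = 0.6.
So s/p = 0.6, i.e. s = 0.6·p.
Substitute into the budget 3·p + 5·s = 120: 6·p = 120, so p* = 20.
Then s* = 0.6·20 = 12.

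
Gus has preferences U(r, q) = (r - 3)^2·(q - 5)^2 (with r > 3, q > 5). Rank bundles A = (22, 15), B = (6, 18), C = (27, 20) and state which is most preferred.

Bundle C

Evaluate utility at each bundle:
U(A) = 36100.
U(B) = 1521.
U(C) = 129600.
Highest utility is C, so C ≻ A ≻ B.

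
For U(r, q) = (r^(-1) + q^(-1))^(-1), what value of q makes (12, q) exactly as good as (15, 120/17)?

U depends on (r, q) only through S = r^(-1) + q^(-1), so equal utility means equal S. At (15, 120/17): S = 5/24.
With r = 12: 12^(-1) = 1/12, so q^(-1) = 5/24 − 1/12 = 0.125.
Hence q = 1/0.125 = 8.
Check: U(12, 8) = 4.8.

q = 8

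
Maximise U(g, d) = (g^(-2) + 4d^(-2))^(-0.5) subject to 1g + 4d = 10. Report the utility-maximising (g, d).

For CES with ρ = -2, MRS = (1/4)·(d/g)^3.
Tangency: set MRS = p_g/p_d = 1/4 = 0.25.
So (d/g)^3 = 1; taking the cube root, d/g = 1, i.e. d = g.
Substitute into the budget 1·g + 4·d = 10: 5·g = 10, so g* = 2 and d* = 2.

g* = 2, d* = 2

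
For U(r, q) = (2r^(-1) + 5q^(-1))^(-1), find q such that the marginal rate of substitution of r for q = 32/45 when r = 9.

For CES with ρ = -1, MRS = (2/5)·(q/r)^2.
Setting (2/5)·(q/9)^2 = 32/45 gives (q/9)^2 = 16/9, so q/9 = 4/3 and q = 12.

q = 12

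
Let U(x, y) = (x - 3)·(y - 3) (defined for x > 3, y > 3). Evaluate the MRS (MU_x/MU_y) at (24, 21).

MRS = 6/7

MU_x = (y−3), MU_y = (x−3).
MRS = (y−3)/(x−3).
At (24, 21): MRS = 6/7.
So at (24, 21) the consumer would give up 6/7 units of y for one more unit of x.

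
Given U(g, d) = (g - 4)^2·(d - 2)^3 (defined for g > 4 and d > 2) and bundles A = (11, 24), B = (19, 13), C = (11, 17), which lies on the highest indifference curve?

Evaluate utility at each bundle:
U(A) = 521752.
U(B) = 299475.
U(C) = 165375.
Highest utility is A, so A ≻ B ≻ C.

Bundle A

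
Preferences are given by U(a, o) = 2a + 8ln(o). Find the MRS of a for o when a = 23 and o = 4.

MU_a = 2, MU_o = 8/o.
MRS = 2 ÷ (8/o).
At (23, 4): MRS = 1.
That is, one extra unit of a is worth 1 units of o at the margin.

MRS = 1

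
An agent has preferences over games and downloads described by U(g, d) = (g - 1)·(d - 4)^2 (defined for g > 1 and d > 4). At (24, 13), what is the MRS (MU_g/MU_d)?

MU_g = (d−4)^2, MU_d = 2·(g−1)·(d−4).
MRS = (1/2)·(d−4)/(g−1).
At (24, 13): MRS = 9/46.
The indifference curve has slope −9/46 at this bundle.

MRS = 9/46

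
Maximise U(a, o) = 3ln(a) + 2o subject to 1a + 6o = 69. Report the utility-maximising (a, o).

a* = 9, o* = 10

MU_a = 3/a, MU_o = 2.
MRS = 3/a ÷ 2.
Tangency: set MRS = p_a/p_o = 1/6.
MRS depends only on a: 1.5/a = 1/6 ⇒ a* = 1.5/(1/6) = 9.
From the budget, 6·o = 69 − 1·9 = 60, so o* = 10.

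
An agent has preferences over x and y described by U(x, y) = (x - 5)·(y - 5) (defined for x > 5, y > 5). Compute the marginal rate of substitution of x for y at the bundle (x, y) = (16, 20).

MU_x = (y−5), MU_y = (x−5).
MRS = (y−5)/(x−5).
At (16, 20): MRS = 15/11.
The indifference curve has slope −15/11 at this bundle.

MRS = 15/11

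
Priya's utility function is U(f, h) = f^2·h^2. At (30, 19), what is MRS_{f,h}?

MU_f = 2·f·h^2 and MU_h = 2·f^2·h.
MRS = MU_f/MU_h = h/f.
At (30, 19): MRS = 19/30.
So at (30, 19) the consumer would give up 19/30 units of h for one more unit of f.

MRS = 19/30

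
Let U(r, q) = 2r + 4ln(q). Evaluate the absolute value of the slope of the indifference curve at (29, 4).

MU_r = 2, MU_q = 4/q.
MRS = 2 ÷ (4/q).
At (29, 4): MRS = 2.
The indifference curve has slope −2 at this bundle.

MRS = 2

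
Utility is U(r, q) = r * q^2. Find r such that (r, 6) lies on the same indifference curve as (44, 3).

r = 11

U(44, 3) = 396.
Set U(r, 6) = 396 and solve.
With q = 6: 6^2 = 36, so r = 396/36 = 11.
Check: U(11, 6) = 396.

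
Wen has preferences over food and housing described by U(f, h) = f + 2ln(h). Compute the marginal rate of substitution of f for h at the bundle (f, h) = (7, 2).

MRS = 1

MU_f = 1, MU_h = 2/h.
MRS = 1 ÷ (2/h).
At (7, 2): MRS = 1.
The indifference curve has slope −1 at this bundle.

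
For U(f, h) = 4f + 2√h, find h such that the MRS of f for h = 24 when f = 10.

h = 36

MU_f = 4, MU_h = 2/(2√h).
MRS = 4 ÷ (2/(2√h)).
MRS depends only on h: 4·√h = 24 ⇒ √h = 24/4 = 6 ⇒ h = 36.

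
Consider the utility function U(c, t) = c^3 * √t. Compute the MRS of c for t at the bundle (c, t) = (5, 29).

MU_c = 3·c^2·√t and MU_t = 0.5·c^3·t^(-0.5).
MRS = MU_c/MU_t = (6)·t/c.
At (5, 29): MRS = 34.8.
That is, one extra unit of c is worth 34.8 units of t at the margin.

MRS = 34.8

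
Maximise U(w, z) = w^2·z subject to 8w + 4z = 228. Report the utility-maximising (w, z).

w* = 19, z* = 19

MU_w = 2·w·z and MU_z = w^2.
MRS = MU_w/MU_z = (2/1)·z/w.
Tangency: set MRS = p_w/p_z = 8/4 = 2.
So (2/1)·z/w = 2, i.e. z = w.
Substitute into the budget 8·w + 4·z = 228: 12·w = 228, so w* = 19.
Then z* = 19.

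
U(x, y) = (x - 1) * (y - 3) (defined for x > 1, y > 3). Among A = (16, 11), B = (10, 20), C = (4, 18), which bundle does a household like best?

Evaluate utility at each bundle:
U(A) = 120.
U(B) = 153.
U(C) = 45.
Highest utility is B, so B ≻ A ≻ C.

Bundle B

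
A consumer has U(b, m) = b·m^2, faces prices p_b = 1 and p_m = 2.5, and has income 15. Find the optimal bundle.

MU_b = m^2 and MU_m = 2·b·m.
MRS = MU_b/MU_m = (1/2)·m/b.
Tangency: set MRS = p_b/p_m = 1/2.5 = 0.4.
So (1/2)·m/b = 0.4, i.e. m = 0.8·b.
Substitute into the budget 1·b + 2.5·m = 15: 3·b = 15, so b* = 5.
Then m* = 0.8·5 = 4.

b* = 5, m* = 4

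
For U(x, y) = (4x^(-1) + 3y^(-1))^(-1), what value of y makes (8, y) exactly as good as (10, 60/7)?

U depends on (x, y) only through S = 4x^(-1) + 3y^(-1), so equal utility means equal S. At (10, 60/7): S = 0.75.
With x = 8: 4·8^(-1) = 0.5, so 3y^(-1) = 0.75 − 0.5 = 0.25, i.e. y^(-1) = 1/12.
Hence y = 1/(1/12) = 12.
Check: U(8, 12) = 1.3333.

y = 12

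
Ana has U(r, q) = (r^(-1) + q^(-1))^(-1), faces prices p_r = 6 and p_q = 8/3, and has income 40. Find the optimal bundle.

r* = 4, q* = 6

For CES with ρ = -1, MRS = (q/r)^2.
Tangency: set MRS = p_r/p_q = 6/(8/3) = 2.25.
So (q/r)^2 = 2.25; taking the square root, q/r = 1.5, i.e. q = 1.5·r.
Substitute into the budget 6·r + (8/3)·q = 40: 10·r = 40, so r* = 4 and q* = 1.5·4 = 6.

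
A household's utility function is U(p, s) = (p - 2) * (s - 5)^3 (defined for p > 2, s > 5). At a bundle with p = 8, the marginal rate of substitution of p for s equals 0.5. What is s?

MU_p = (s−5)^3, MU_s = 3·(p−2)·(s−5)^2.
MRS = (1/3)·(s−5)/(p−2).
Substitute p = 8: MRS = (s − 5)/18. Setting this equal to 0.5 gives s − 5 = 0.5·18 = 9, so s = 14.

s = 14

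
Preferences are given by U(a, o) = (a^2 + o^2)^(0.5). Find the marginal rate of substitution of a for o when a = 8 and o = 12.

For CES with ρ = 2, MRS = (o/a)^(-1).
At (8, 12): MRS = 2/3.
The indifference curve has slope −2/3 at this bundle.

MRS = 2/3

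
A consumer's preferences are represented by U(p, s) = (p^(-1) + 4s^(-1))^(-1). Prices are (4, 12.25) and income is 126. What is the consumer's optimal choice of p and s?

For CES with ρ = -1, MRS = (1/4)·(s/p)^2.
Tangency: set MRS = p_p/p_s = 4/12.25 = 16/49.
So (s/p)^2 = 64/49; taking the square root, s/p = 8/7, i.e. s = (8/7)·p.
Substitute into the budget 4·p + 12.25·s = 126: 18·p = 126, so p* = 7 and s* = (8/7)·7 = 8.

p* = 7, s* = 8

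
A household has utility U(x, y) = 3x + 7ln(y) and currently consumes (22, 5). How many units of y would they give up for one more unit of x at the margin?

MU_x = 3, MU_y = 7/y.
MRS = 3 ÷ (7/y).
At (22, 5): MRS = 15/7.
So at (22, 5) the consumer would give up 15/7 units of y for one more unit of x.

MRS = 15/7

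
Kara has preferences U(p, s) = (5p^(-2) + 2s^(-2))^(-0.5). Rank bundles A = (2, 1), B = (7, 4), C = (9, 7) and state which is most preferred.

Evaluate utility at each bundle:
U(A) = 0.555.
U(B) = 2.099.
U(C) = 3.123.
Highest utility is C, so C ≻ B ≻ A.

Bundle C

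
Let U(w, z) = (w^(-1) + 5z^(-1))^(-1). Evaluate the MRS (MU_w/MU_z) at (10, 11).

For CES with ρ = -1, MRS = (1/5)·(z/w)^2.
At (10, 11): MRS = 121/500.
That is, one extra unit of w is worth 121/500 units of z at the margin.

MRS = 121/500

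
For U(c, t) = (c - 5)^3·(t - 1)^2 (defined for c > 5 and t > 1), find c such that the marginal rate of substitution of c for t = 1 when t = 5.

c = 11

MU_c = 3·(c−5)^2·(t−1)^2, MU_t = 2·(c−5)^3·(t−1).
MRS = (3/2)·(t−1)/(c−5).
Substitute t = 5: MRS = 6/(c − 5). Setting this equal to 1 gives c − 5 = 6/1 = 6, so c = 11.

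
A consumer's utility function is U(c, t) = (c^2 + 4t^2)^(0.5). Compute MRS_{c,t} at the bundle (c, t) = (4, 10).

MRS = 0.1

For CES with ρ = 2, MRS = (1/4)·(t/c)^(-1).
At (4, 10): MRS = 0.1.
The indifference curve has slope −0.1 at this bundle.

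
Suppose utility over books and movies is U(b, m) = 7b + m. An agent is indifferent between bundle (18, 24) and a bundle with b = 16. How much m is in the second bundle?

m = 38

U(18, 24) = 150.
Set U(16, m) = 150 and solve.
7·16 + m = 150 ⇒ m = 38 ⇒ m = 38.
Check: U(16, 38) = 150.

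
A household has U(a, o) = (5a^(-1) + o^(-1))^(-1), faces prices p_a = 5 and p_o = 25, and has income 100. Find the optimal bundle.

a* = 10, o* = 2

For CES with ρ = -1, MRS = (5/1)·(o/a)^2.
Tangency: set MRS = p_a/p_o = 5/25 = 0.2.
So (o/a)^2 = 1/25; taking the square root, o/a = 0.2, i.e. o = 0.2·a.
Substitute into the budget 5·a + 25·o = 100: 10·a = 100, so a* = 10 and o* = 0.2·10 = 2.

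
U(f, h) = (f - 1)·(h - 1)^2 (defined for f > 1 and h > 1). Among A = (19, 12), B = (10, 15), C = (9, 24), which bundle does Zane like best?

Evaluate utility at each bundle:
U(A) = 2178.
U(B) = 1764.
U(C) = 4232.
Highest utility is C, so C ≻ A ≻ B.

Bundle C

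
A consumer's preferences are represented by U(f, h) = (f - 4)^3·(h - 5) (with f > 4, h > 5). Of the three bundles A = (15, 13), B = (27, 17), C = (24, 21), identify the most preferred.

Evaluate utility at each bundle:
U(A) = 10648.
U(B) = 146004.
U(C) = 128000.
Highest utility is B, so B ≻ C ≻ A.

Bundle B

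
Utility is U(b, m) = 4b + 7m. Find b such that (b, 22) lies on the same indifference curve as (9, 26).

U(9, 26) = 218.
Set U(b, 22) = 218 and solve.
4b + 7·22 = 218 ⇒ 4b = 64 ⇒ b = 16.
Check: U(16, 22) = 218.

b = 16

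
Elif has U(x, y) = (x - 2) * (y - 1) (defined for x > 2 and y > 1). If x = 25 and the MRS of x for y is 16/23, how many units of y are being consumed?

MU_x = (y−1), MU_y = (x−2).
MRS = (y−1)/(x−2).
Substitute x = 25: MRS = (y − 1)/23. Setting this equal to 16/23 gives y − 1 = (16/23)·23 = 16, so y = 17.

y = 17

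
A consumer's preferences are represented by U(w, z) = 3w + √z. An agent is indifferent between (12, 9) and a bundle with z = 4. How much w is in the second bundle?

U(12, 9) = 39.
Set U(w, 4) = 39 and solve.
With z = 4: √4 = 2, so 3w = 39 − 2 = 37 and w = 37/3.
Check: U(37/3, 4) = 39.

w = 37/3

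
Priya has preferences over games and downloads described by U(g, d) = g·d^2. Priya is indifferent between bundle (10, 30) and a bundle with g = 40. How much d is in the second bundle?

d = 15

U(10, 30) = 9000.
Set U(40, d) = 9000 and solve.
With g = 40: d^2 = 9000/40 = 225; taking the square root, d = 15.
Check: U(40, 15) = 9000.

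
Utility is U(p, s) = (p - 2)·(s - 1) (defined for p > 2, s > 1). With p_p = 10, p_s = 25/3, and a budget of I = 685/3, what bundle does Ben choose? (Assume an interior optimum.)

p* = 12, s* = 13

MU_p = (s−1), MU_s = (p−2).
MRS = (s−1)/(p−2).
Tangency: set MRS = p_p/p_s = 10/(25/3) = 1.2.
So (s − 1)/(p − 2) = 1.2, i.e. (s − 1) = 1.2·(p − 2).
Rewrite the budget in excess-of-subsistence terms: 10·(p − 2) + (25/3)·(s − 1) = 685/3 − 10·2 − (25/3)·1 = 200.
Substituting, 20·(p − 2) = 200, so p − 2 = 10 and p* = 12.
Then s − 1 = 1.2·10 = 12, so s* = 13.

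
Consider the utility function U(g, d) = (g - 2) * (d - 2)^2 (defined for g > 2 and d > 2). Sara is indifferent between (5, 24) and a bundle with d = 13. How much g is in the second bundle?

U(5, 24) = 1452.
Set U(g, 13) = 1452 and solve.
With d = 13: (13 − 2)^2 = 121, so (g − 2) = 1452/121 = 12.
So g = 2 + 12 = 14.
Check: U(14, 13) = 1452.

g = 14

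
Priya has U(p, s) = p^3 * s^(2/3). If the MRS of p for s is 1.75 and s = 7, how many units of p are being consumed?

p = 18

MU_p = 3·p^2·s^(2/3) and MU_s = 2/3·p^3·s^(-1/3).
MRS = MU_p/MU_s = (4.5)·s/p.
Substitute s = 7: MRS = 31.5/p. Setting 31.5/p = 1.75 gives p = 31.5/1.75 = 18.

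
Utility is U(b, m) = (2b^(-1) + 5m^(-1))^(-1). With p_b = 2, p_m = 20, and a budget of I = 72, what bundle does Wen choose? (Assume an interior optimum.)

b* = 6, m* = 3

For CES with ρ = -1, MRS = (2/5)·(m/b)^2.
Tangency: set MRS = p_b/p_m = 2/20 = 0.1.
So (m/b)^2 = 0.25; taking the square root, m/b = 0.5, i.e. m = 0.5·b.
Substitute into the budget 2·b + 20·m = 72: 12·b = 72, so b* = 6 and m* = 0.5·6 = 3.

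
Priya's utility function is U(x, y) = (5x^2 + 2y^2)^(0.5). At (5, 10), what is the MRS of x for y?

MRS = 1.25

For CES with ρ = 2, MRS = (5/2)·(y/x)^(-1).
At (5, 10): MRS = 1.25.
That is, one extra unit of x is worth 1.25 units of y at the margin.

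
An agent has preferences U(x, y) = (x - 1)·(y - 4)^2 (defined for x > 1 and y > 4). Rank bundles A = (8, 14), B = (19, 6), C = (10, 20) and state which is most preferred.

Bundle C

Evaluate utility at each bundle:
U(A) = 700.
U(B) = 72.
U(C) = 2304.
Highest utility is C, so C ≻ A ≻ B.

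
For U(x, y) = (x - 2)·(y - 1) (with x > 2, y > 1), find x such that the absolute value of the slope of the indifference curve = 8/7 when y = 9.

x = 9

MU_x = (y−1), MU_y = (x−2).
MRS = (y−1)/(x−2).
Substitute y = 9: MRS = 8/(x − 2). Setting this equal to 8/7 gives x − 2 = 8/(8/7) = 7, so x = 9.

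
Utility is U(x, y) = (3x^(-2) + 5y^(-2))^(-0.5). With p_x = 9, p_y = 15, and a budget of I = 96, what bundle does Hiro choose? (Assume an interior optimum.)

For CES with ρ = -2, MRS = (3/5)·(y/x)^3.
Tangency: set MRS = p_x/p_y = 9/15 = 0.6.
So (y/x)^3 = 1; taking the cube root, y/x = 1, i.e. y = x.
Substitute into the budget 9·x + 15·y = 96: 24·x = 96, so x* = 4 and y* = 4.

x* = 4, y* = 4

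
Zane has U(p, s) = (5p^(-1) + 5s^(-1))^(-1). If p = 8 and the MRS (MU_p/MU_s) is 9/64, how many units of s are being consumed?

For CES with ρ = -1, MRS = (s/p)^2.
Setting (s/8)^2 = 9/64 gives s/8 = 0.375 and s = 3.

s = 3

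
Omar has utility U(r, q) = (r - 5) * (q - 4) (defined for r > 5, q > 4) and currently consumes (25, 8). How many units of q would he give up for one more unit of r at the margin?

MU_r = (q−4), MU_q = (r−5).
MRS = (q−4)/(r−5).
At (25, 8): MRS = 0.2.
The indifference curve has slope −0.2 at this bundle.

MRS = 0.2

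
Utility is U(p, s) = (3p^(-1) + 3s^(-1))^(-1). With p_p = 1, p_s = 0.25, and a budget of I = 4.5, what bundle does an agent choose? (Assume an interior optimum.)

p* = 3, s* = 6

For CES with ρ = -1, MRS = (s/p)^2.
Tangency: set MRS = p_p/p_s = 1/0.25 = 4.
So (s/p)^2 = 4; taking the square root, s/p = 2, i.e. s = 2·p.
Substitute into the budget 1·p + 0.25·s = 4.5: 1.5·p = 4.5, so p* = 3 and s* = 2·3 = 6.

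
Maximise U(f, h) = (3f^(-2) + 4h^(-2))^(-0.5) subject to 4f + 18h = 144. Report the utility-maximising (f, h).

For CES with ρ = -2, MRS = (3/4)·(h/f)^3.
Tangency: set MRS = p_f/p_h = 4/18 = 2/9.
So (h/f)^3 = 8/27; taking the cube root, h/f = 2/3, i.e. h = (2/3)·f.
Substitute into the budget 4·f + 18·h = 144: 16·f = 144, so f* = 9 and h* = (2/3)·9 = 6.

f* = 9, h* = 6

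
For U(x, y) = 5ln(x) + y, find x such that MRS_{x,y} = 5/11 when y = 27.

x = 11

MU_x = 5/x, MU_y = 1.
MRS = 5/x ÷ 1.
MRS depends only on x: 5/x = 5/11 ⇒ x = 5/(5/11) = 11.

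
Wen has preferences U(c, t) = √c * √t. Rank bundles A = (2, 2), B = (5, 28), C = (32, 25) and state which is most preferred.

Bundle C

Evaluate utility at each bundle:
U(A) = 2.000.
U(B) = 11.832.
U(C) = 28.284.
Highest utility is C, so C ≻ B ≻ A.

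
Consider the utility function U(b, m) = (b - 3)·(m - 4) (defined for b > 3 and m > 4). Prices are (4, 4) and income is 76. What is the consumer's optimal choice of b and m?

MU_b = (m−4), MU_m = (b−3).
MRS = (m−4)/(b−3).
Tangency: set MRS = p_b/p_m = 4/4 = 1.
So (m − 4)/(b − 3) = 1, i.e. (m − 4) = (b − 3).
Rewrite the budget in excess-of-subsistence terms: 4·(b − 3) + 4·(m − 4) = 76 − 4·3 − 4·4 = 48.
Substituting, 8·(b − 3) = 48, so b − 3 = 6 and b* = 9.
Then m − 4 = 6, so m* = 10.

b* = 9, m* = 10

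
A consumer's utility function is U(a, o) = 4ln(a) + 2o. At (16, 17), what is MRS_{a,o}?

MRS = 0.125

MU_a = 4/a, MU_o = 2.
MRS = 4/a ÷ 2.
At (16, 17): MRS = 0.125.
The indifference curve has slope −0.125 at this bundle.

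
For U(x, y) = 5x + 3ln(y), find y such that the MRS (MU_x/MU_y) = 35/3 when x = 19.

MU_x = 5, MU_y = 3/y.
MRS = 5 ÷ (3/y).
MRS depends only on y: (5/3)·y = 35/3 ⇒ y = (35/3)/(5/3) = 7.

y = 7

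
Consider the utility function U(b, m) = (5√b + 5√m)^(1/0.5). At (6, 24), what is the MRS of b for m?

MRS = 2

For CES with ρ = 0.5, MRS = √(m/b).
At (6, 24): MRS = 2.
So at (6, 24) the consumer would give up 2 units of m for one more unit of b.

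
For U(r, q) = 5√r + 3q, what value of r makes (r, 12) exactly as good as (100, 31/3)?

r = 81

U(100, 31/3) = 81.
Set U(r, 12) = 81 and solve.
With q = 12: 5√r = 81 − 3·12 = 45, so √r = 9 and r = 81.
Check: U(81, 12) = 81.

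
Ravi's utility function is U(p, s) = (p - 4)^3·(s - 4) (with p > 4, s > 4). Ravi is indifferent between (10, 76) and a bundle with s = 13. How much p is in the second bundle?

p = 16

U(10, 76) = 15552.
Set U(p, 13) = 15552 and solve.
With s = 13: (13 − 4) = 9, so (p − 4)^3 = 15552/9 = 1728.
Taking the cube root (with p > 4): p − 4 = 12, so p = 16.
Check: U(16, 13) = 15552.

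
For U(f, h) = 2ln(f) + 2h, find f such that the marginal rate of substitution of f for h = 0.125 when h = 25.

MU_f = 2/f, MU_h = 2.
MRS = 2/f ÷ 2.
MRS depends only on f: 1/f = 0.125 ⇒ f = 1/0.125 = 8.

f = 8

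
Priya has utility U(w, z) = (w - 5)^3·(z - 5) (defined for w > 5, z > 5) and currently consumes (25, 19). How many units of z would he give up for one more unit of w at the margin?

MRS = 2.1

MU_w = 3·(w−5)^2·(z−5), MU_z = (w−5)^3.
MRS = (3/1)·(z−5)/(w−5).
At (25, 19): MRS = 2.1.
So at (25, 19) the consumer would give up 2.1 units of z for one more unit of w.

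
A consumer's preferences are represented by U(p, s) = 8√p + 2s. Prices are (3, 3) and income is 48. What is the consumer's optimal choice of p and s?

p* = 4, s* = 12

MU_p = 8/(2√p), MU_s = 2.
MRS = 8/(2√p) ÷ 2.
Tangency: set MRS = p_p/p_s = 3/3 = 1.
MRS depends only on p: 2/√p = 1 ⇒ √p = 2/1 = 2 ⇒ p* = 4.
From the budget, 3·s = 48 − 3·4 = 36, so s* = 12.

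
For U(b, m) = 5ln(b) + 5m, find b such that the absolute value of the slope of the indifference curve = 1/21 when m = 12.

b = 21

MU_b = 5/b, MU_m = 5.
MRS = 5/b ÷ 5.
MRS depends only on b: 1/b = 1/21 ⇒ b = 1/(1/21) = 21.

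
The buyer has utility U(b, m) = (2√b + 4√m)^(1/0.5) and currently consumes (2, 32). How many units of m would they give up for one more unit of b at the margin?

MRS = 2

For CES with ρ = 0.5, MRS = (2/4)·√(m/b).
At (2, 32): MRS = 2.
The indifference curve has slope −2 at this bundle.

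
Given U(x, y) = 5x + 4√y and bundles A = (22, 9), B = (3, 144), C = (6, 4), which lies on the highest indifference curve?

Evaluate utility at each bundle:
U(A) = 122.000.
U(B) = 63.000.
U(C) = 38.000.
Highest utility is A, so A ≻ B ≻ C.

Bundle A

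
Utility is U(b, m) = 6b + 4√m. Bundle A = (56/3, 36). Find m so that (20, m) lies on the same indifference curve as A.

U(56/3, 36) = 136.
Set U(20, m) = 136 and solve.
With b = 20: 4√m = 136 − 6·20 = 16, so √m = 4 and m = 16.
Check: U(20, 16) = 136.

m = 16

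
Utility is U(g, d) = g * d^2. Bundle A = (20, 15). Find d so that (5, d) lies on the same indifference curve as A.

U(20, 15) = 4500.
Set U(5, d) = 4500 and solve.
With g = 5: d^2 = 4500/5 = 900; taking the square root, d = 30.
Check: U(5, 30) = 4500.

d = 30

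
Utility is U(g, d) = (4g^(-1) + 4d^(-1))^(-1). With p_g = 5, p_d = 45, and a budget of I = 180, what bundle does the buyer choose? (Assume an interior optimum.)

For CES with ρ = -1, MRS = (d/g)^2.
Tangency: set MRS = p_g/p_d = 5/45 = 1/9.
So (d/g)^2 = 1/9; taking the square root, d/g = 1/3, i.e. d = (1/3)·g.
Substitute into the budget 5·g + 45·d = 180: 20·g = 180, so g* = 9 and d* = (1/3)·9 = 3.

g* = 9, d* = 3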